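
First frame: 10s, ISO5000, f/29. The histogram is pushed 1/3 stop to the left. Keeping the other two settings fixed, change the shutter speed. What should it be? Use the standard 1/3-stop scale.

13 s

Underexposed by 1/3 stop → need 1/3 stop brighter.
Shutter speed: 10 → 13.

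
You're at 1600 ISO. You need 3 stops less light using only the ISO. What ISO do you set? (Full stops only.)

ISO: 1600 → 800 → 400 → 200 — 3 stops dropped (darker).

ISO 200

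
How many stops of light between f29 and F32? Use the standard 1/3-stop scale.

f/29 → f/32 — count the steps: 1 third-stops = 1/3 stop.

1/3 stop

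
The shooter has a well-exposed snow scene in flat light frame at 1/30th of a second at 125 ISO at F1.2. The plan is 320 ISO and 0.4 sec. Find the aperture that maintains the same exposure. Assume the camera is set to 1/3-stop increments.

f/7.1

ISO: 125 → 160 → 200 → 250 → 320 — 1 1/3 stops raised (brighter).
Shutter speed: 1/30 → 1/25 → 1/20 → 1/15 → 1/13 → 1/10 → 1/8 → 1/6 → 1/5 → 1/4 → 0.3 → 0.4 — 3 2/3 stops longer (brighter).
Net change so far: 5 stops brighter. Offset with the aperture: f/1.2 → f/1.4 → f/1.6 → f/1.8 → f/2 → f/2.2 → f/2.5 → f/2.8 → f/3.2 → f/3.5 → f/4 → f/4.5 → f/5 → f/5.6 → f/6.3 → f/7.1.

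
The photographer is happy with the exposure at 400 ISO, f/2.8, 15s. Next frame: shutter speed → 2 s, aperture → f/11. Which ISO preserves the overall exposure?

ISO 51200

Shutter speed: 15 → 8 → 4 → 2 — 3 stops shorter (darker).
Aperture: f/2.8 → f/4 → f/5.6 → f/8 → f/11 — 4 stops smaller aperture (darker).
Net change so far: 7 stops darker. Offset with the ISO: 400 → 800 → 1600 → 3200 → 6400 → 12800 → 25600 → 51200.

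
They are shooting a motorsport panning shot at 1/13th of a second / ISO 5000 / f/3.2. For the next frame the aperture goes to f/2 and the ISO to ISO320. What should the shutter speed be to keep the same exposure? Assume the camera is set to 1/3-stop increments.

0.5 s

Aperture: f/3.2 → f/2.8 → f/2.5 → f/2.2 → f/2 — 1 1/3 stops opened up (brighter).
ISO: 5000 → 4000 → 3200 → 2500 → 2000 → 1600 → 1250 → 1000 → 800 → 640 → 500 → 400 → 320 — 4 stops lower (darker).
Net change so far: 2 2/3 stops darker. Offset with the shutter speed: 1/13 → 1/10 → 1/8 → 1/6 → 1/5 → 1/4 → 0.3 → 0.4 → 0.5.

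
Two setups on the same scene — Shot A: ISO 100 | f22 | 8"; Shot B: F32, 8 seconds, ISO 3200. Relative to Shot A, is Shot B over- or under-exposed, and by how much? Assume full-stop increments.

4 stops brighter

Aperture: f/22 → f/32 — 1 stop smaller aperture (darker).
Shutter speed: unchanged.
ISO: 100 → 200 → 400 → 800 → 1600 → 3200 — 5 stops raised (brighter).
Net: −1 +5 = +4 stops.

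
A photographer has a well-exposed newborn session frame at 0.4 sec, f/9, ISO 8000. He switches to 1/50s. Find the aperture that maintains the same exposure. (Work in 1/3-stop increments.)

Shutter speed: 0.4 → 0.3 → 1/4 → 1/5 → 1/6 → 1/8 → 1/10 → 1/13 → 1/15 → 1/20 → 1/25 → 1/30 → 1/40 → 1/50 — 4 1/3 stops shorter (darker).
Need 4 1/3 stops brighter from the aperture: f/9 → f/8 → f/7.1 → f/6.3 → f/5.6 → f/5 → f/4.5 → f/4 → f/3.5 → f/3.2 → f/2.8 → f/2.5 → f/2.2 → f/2.

f/2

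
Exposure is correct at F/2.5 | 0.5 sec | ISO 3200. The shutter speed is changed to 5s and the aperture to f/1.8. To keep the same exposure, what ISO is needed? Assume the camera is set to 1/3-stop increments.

Shutter speed: 0.5 → 0.6 → 0.8 → 1 → 1.3 → 1.6 → 2 → 2.5 → 3.2 → 4 → 5 — 3 1/3 stops slower (brighter).
Aperture: f/2.5 → f/2.2 → f/2 → f/1.8 — 1 stop opened up (brighter).
Net change so far: 4 1/3 stops brighter. Offset with the ISO: 3200 → 2500 → 2000 → 1600 → 1250 → 1000 → 800 → 640 → 500 → 400 → 320 → 250 → 200 → 160.

ISO 160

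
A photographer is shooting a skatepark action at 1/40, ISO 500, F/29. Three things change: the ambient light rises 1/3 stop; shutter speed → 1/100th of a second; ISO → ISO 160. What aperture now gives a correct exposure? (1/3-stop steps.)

f/11

Scene light: 1/3 stop brighter.
Shutter speed: 1/40 → 1/50 → 1/60 → 1/80 → 1/100 — 1 1/3 stops shorter (darker).
ISO: 500 → 400 → 320 → 250 → 200 → 160 — 1 2/3 stops lower (darker).
Net so far: 2 2/3 stops darker. Aperture: f/29 → f/25 → f/22 → f/20 → f/18 → f/16 → f/14 → f/13 → f/11.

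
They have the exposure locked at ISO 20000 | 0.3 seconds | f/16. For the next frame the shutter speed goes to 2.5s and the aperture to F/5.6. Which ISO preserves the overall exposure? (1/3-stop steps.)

ISO 320

Shutter speed: 0.3 → 0.4 → 0.5 → 0.6 → 0.8 → 1 → 1.3 → 1.6 → 2 → 2.5 — 3 stops longer (brighter).
Aperture: f/16 → f/14 → f/13 → f/11 → f/10 → f/9 → f/8 → f/7.1 → f/6.3 → f/5.6 — 3 stops wider (brighter).
Net change so far: 6 stops brighter. Offset with the ISO: 20000 → 16000 → 12800 → 10000 → 8000 → 6400 → 5000 → 4000 → 3200 → 2500 → 2000 → 1600 → 1250 → 1000 → 800 → 640 → 500 → 400 → 320.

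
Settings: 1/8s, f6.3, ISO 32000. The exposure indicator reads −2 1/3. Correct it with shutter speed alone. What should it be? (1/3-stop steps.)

0.6 s

Underexposed by 2 1/3 stops → need 2 1/3 stops brighter.
Shutter speed: 1/8 → 1/6 → 1/5 → 1/4 → 0.3 → 0.4 → 0.5 → 0.6.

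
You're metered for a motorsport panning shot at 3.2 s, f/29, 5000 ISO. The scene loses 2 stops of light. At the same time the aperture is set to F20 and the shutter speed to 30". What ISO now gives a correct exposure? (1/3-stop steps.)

Scene light: 2 stops darker.
Aperture: f/29 → f/25 → f/22 → f/20 — 1 stop opened up (brighter).
Shutter speed: 3.2 → 4 → 5 → 6 → 8 → 10 → 13 → 15 → 20 → 25 → 30 — 3 1/3 stops slower (brighter).
Net so far: 2 1/3 stops brighter. ISO: 5000 → 4000 → 3200 → 2500 → 2000 → 1600 → 1250 → 1000.

ISO 1000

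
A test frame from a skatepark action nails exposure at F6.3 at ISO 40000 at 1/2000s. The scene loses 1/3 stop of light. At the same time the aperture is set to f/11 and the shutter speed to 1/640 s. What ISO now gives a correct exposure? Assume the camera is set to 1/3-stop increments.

Scene light: 1/3 stop darker.
Aperture: f/6.3 → f/7.1 → f/8 → f/9 → f/10 → f/11 — 1 2/3 stops narrower (darker).
Shutter speed: 1/2000 → 1/1600 → 1/1250 → 1/1000 → 1/800 → 1/640 — 1 2/3 stops longer (brighter).
Net so far: 1/3 stop darker. ISO: 40000 → 51200.

ISO 51200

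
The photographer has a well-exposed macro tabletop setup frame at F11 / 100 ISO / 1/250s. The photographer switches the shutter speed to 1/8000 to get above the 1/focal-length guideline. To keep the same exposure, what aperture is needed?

Shutter speed: 1/250 → 1/500 → 1/1000 → 1/2000 → 1/4000 → 1/8000 — 5 stops shorter (darker).
Need 5 stops brighter from the aperture: f/11 → f/8 → f/5.6 → f/4 → f/2.8 → f/2.

f/2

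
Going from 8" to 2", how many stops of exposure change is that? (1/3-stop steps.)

8 → 6 → 5 → 4 → 3.2 → 2.5 → 2 — count the steps: 6 third-stops = 2 stops.

2 stops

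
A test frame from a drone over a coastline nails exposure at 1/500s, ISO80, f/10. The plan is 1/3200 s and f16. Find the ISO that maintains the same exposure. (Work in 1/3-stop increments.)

ISO 1250

Shutter speed: 1/500 → 1/640 → 1/800 → 1/1000 → 1/1250 → 1/1600 → 1/2000 → 1/2500 → 1/3200 — 2 2/3 stops faster (darker).
Aperture: f/10 → f/11 → f/13 → f/14 → f/16 — 1 1/3 stops smaller aperture (darker).
Net change so far: 4 stops darker. Offset with the ISO: 80 → 100 → 125 → 160 → 200 → 250 → 320 → 400 → 500 → 640 → 800 → 1000 → 1250.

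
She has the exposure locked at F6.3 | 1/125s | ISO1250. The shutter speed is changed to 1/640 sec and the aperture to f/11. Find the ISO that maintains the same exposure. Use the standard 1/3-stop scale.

ISO 20000

Shutter speed: 1/125 → 1/160 → 1/200 → 1/250 → 1/320 → 1/400 → 1/500 → 1/640 — 2 1/3 stops shorter (darker).
Aperture: f/6.3 → f/7.1 → f/8 → f/9 → f/10 → f/11 — 1 2/3 stops stopped down (darker).
Net change so far: 4 stops darker. Offset with the ISO: 1250 → 1600 → 2000 → 2500 → 3200 → 4000 → 5000 → 6400 → 8000 → 10000 → 12800 → 16000 → 20000.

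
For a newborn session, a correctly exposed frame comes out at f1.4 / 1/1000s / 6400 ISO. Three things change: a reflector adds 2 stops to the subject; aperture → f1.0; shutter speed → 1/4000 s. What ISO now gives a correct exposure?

ISO 3200

Scene light: 2 stops brighter.
Aperture: f/1.4 → f/1.0 — 1 stop larger aperture (brighter).
Shutter speed: 1/1000 → 1/2000 → 1/4000 — 2 stops shorter (darker).
Net so far: 1 stop brighter. ISO: 6400 → 3200.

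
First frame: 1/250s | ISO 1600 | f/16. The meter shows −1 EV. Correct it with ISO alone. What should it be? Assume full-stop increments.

ISO 3200

Underexposed by 1 stop → need 1 stop brighter.
ISO: 1600 → 3200.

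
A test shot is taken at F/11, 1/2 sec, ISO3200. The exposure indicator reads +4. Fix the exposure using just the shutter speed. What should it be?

Overexposed by 4 stops → need 4 stops darker.
Shutter speed: 1/2 → 1/4 → 1/8 → 1/15 → 1/30.

1/30s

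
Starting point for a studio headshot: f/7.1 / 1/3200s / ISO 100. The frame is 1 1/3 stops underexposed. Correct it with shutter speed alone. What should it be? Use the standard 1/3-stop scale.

1/1250s

Underexposed by 1 1/3 stops → need 1 1/3 stops brighter.
Shutter speed: 1/3200 → 1/2500 → 1/2000 → 1/1600 → 1/1250.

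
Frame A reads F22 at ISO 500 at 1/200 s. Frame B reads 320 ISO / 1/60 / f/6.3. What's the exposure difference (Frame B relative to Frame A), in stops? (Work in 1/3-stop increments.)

4 2/3 stops brighter

Aperture: f/22 → f/20 → f/18 → f/16 → f/14 → f/13 → f/11 → f/10 → f/9 → f/8 → f/7.1 → f/6.3 — 3 2/3 stops larger aperture (brighter).
Shutter speed: 1/200 → 1/160 → 1/125 → 1/100 → 1/80 → 1/60 — 1 2/3 stops slower (brighter).
ISO: 500 → 400 → 320 — 2/3 stop lower (darker).
Net: +3 2/3 +1 2/3 −2/3 = +4 2/3 stops.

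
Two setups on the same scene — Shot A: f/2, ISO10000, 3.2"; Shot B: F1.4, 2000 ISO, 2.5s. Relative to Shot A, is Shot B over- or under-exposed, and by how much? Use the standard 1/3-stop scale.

Aperture: f/2 → f/1.8 → f/1.6 → f/1.4 — 1 stop opened up (brighter).
Shutter speed: 3.2 → 2.5 — 1/3 stop shorter (darker).
ISO: 10000 → 8000 → 6400 → 5000 → 4000 → 3200 → 2500 → 2000 — 2 1/3 stops lower (darker).
Net: +1 −1/3 −2 1/3 = −1 2/3 stops.

1 2/3 stops darker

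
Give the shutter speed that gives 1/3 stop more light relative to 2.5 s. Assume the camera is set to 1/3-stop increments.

Shutter speed: 2.5 → 3.2 — 1/3 stop longer (brighter).

3.2 s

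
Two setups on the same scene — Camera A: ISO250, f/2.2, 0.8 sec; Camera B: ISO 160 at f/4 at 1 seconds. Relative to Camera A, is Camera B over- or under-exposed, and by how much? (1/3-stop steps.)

Aperture: f/2.2 → f/2.5 → f/2.8 → f/3.2 → f/3.5 → f/4 — 1 2/3 stops narrower (darker).
Shutter speed: 0.8 → 1 — 1/3 stop slower (brighter).
ISO: 250 → 200 → 160 — 2/3 stop dropped (darker).
Net: −1 2/3 +1/3 −2/3 = −2 stops.

2 stops darker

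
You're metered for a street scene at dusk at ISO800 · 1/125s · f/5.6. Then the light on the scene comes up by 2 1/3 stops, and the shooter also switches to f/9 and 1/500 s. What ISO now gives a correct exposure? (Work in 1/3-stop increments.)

Scene light: 2 1/3 stops brighter.
Aperture: f/5.6 → f/6.3 → f/7.1 → f/8 → f/9 — 1 1/3 stops narrower (darker).
Shutter speed: 1/125 → 1/160 → 1/200 → 1/250 → 1/320 → 1/400 → 1/500 — 2 stops shorter (darker).
Net so far: 1 stop darker. ISO: 800 → 1000 → 1250 → 1600.

ISO 1600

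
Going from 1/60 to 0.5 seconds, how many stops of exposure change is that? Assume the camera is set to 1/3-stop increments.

5 stops

1/60 → 1/50 → 1/40 → 1/30 → 1/25 → 1/20 → 1/15 → 1/13 → 1/10 → 1/8 → 1/6 → 1/5 → 1/4 → 0.3 → 0.4 → 0.5 — count the steps: 15 third-stops = 5 stops.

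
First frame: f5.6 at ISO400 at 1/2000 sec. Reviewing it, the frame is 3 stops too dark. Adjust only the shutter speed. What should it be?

Underexposed by 3 stops → need 3 stops brighter.
Shutter speed: 1/2000 → 1/1000 → 1/500 → 1/250.

1/250s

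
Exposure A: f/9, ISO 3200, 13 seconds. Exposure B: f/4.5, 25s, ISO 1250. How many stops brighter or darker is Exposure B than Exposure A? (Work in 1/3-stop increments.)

1 2/3 stops brighter

Aperture: f/9 → f/8 → f/7.1 → f/6.3 → f/5.6 → f/5 → f/4.5 — 2 stops opened up (brighter).
Shutter speed: 13 → 15 → 20 → 25 — 1 stop longer (brighter).
ISO: 3200 → 2500 → 2000 → 1600 → 1250 — 1 1/3 stops dropped (darker).
Net: +2 +1 −1 1/3 = +1 2/3 stops.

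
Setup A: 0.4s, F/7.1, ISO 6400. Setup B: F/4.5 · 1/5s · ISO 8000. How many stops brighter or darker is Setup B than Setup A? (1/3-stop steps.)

Aperture: f/7.1 → f/6.3 → f/5.6 → f/5 → f/4.5 — 1 1/3 stops opened up (brighter).
Shutter speed: 0.4 → 0.3 → 1/4 → 1/5 — 1 stop faster (darker).
ISO: 6400 → 8000 — 1/3 stop higher (brighter).
Net: +1 1/3 −1 +1/3 = +2/3 stops.

2/3 stop brighter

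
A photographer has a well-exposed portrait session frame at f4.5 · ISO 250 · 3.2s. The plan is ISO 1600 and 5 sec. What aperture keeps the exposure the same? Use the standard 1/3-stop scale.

ISO: 250 → 320 → 400 → 500 → 640 → 800 → 1000 → 1250 → 1600 — 2 2/3 stops higher (brighter).
Shutter speed: 3.2 → 4 → 5 — 2/3 stop slower (brighter).
Net change so far: 3 1/3 stops brighter. Offset with the aperture: f/4.5 → f/5 → f/5.6 → f/6.3 → f/7.1 → f/8 → f/9 → f/10 → f/11 → f/13 → f/14.

f/14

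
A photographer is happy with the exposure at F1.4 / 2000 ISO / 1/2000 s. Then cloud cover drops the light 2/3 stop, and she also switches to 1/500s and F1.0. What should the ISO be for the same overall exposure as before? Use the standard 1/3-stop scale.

ISO 400

Scene light: 2/3 stop darker.
Shutter speed: 1/2000 → 1/1600 → 1/1250 → 1/1000 → 1/800 → 1/640 → 1/500 — 2 stops slower (brighter).
Aperture: f/1.4 → f/1.2 → f/1.1 → f/1.0 — 1 stop larger aperture (brighter).
Net so far: 2 1/3 stops brighter. ISO: 2000 → 1600 → 1250 → 1000 → 800 → 640 → 500 → 400.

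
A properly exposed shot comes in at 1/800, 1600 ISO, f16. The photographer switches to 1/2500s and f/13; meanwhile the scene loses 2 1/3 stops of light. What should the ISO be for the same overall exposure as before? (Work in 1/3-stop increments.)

ISO 16000

Scene light: 2 1/3 stops darker.
Shutter speed: 1/800 → 1/1000 → 1/1250 → 1/1600 → 1/2000 → 1/2500 — 1 2/3 stops faster (darker).
Aperture: f/16 → f/14 → f/13 — 2/3 stop larger aperture (brighter).
Net so far: 3 1/3 stops darker. ISO: 1600 → 2000 → 2500 → 3200 → 4000 → 5000 → 6400 → 8000 → 10000 → 12800 → 16000.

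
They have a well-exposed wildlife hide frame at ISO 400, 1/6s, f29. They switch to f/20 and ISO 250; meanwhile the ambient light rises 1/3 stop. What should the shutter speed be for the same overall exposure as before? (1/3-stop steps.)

1/10s

Scene light: 1/3 stop brighter.
Aperture: f/29 → f/25 → f/22 → f/20 — 1 stop wider (brighter).
ISO: 400 → 320 → 250 — 2/3 stop lower (darker).
Net so far: 2/3 stop brighter. Shutter speed: 1/6 → 1/8 → 1/10.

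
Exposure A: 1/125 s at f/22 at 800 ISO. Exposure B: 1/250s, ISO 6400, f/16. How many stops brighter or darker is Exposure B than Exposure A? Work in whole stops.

3 stops brighter

Aperture: f/22 → f/16 — 1 stop wider (brighter).
Shutter speed: 1/125 → 1/250 — 1 stop faster (darker).
ISO: 800 → 1600 → 3200 → 6400 — 3 stops raised (brighter).
Net: +1 −1 +3 = +3 stops.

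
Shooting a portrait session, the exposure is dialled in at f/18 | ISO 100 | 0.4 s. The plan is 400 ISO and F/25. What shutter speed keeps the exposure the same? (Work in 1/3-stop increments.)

ISO: 100 → 125 → 160 → 200 → 250 → 320 → 400 — 2 stops raised (brighter).
Aperture: f/18 → f/20 → f/22 → f/25 — 1 stop smaller aperture (darker).
Net change so far: 1 stop brighter. Offset with the shutter speed: 0.4 → 0.3 → 1/4 → 1/5.

1/5s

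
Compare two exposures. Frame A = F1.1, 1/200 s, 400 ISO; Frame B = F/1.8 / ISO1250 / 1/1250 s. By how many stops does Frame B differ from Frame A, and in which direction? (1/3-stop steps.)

2 1/3 stops darker

Aperture: f/1.1 → f/1.2 → f/1.4 → f/1.6 → f/1.8 — 1 1/3 stops stopped down (darker).
Shutter speed: 1/200 → 1/250 → 1/320 → 1/400 → 1/500 → 1/640 → 1/800 → 1/1000 → 1/1250 — 2 2/3 stops shorter (darker).
ISO: 400 → 500 → 640 → 800 → 1000 → 1250 — 1 2/3 stops higher (brighter).
Net: −1 1/3 −2 2/3 +1 2/3 = −2 1/3 stops.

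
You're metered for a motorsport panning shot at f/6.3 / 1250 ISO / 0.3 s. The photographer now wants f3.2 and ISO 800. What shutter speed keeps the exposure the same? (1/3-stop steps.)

1/8s

Aperture: f/6.3 → f/5.6 → f/5 → f/4.5 → f/4 → f/3.5 → f/3.2 — 2 stops larger aperture (brighter).
ISO: 1250 → 1000 → 800 — 2/3 stop lower (darker).
Net change so far: 1 1/3 stops brighter. Offset with the shutter speed: 0.3 → 1/4 → 1/5 → 1/6 → 1/8.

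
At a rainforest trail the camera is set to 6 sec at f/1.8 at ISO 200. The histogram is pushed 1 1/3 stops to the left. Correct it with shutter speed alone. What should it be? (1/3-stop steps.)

Underexposed by 1 1/3 stops → need 1 1/3 stops brighter.
Shutter speed: 6 → 8 → 10 → 13 → 15.

15 s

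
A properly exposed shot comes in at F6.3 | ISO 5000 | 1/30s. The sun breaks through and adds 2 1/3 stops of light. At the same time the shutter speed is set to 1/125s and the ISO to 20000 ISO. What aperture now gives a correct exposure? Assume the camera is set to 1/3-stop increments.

Scene light: 2 1/3 stops brighter.
Shutter speed: 1/30 → 1/40 → 1/50 → 1/60 → 1/80 → 1/100 → 1/125 — 2 stops shorter (darker).
ISO: 5000 → 6400 → 8000 → 10000 → 12800 → 16000 → 20000 — 2 stops raised (brighter).
Net so far: 2 1/3 stops brighter. Aperture: f/6.3 → f/7.1 → f/8 → f/9 → f/10 → f/11 → f/13 → f/14.

f/14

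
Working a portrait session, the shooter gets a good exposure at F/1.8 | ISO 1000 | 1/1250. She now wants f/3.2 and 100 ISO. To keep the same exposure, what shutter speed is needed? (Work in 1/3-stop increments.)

Aperture: f/1.8 → f/2 → f/2.2 → f/2.5 → f/2.8 → f/3.2 — 1 2/3 stops smaller aperture (darker).
ISO: 1000 → 800 → 640 → 500 → 400 → 320 → 250 → 200 → 160 → 125 → 100 — 3 1/3 stops dropped (darker).
Net change so far: 5 stops darker. Offset with the shutter speed: 1/1250 → 1/1000 → 1/800 → 1/640 → 1/500 → 1/400 → 1/320 → 1/250 → 1/200 → 1/160 → 1/125 → 1/100 → 1/80 → 1/60 → 1/50 → 1/40.

1/40s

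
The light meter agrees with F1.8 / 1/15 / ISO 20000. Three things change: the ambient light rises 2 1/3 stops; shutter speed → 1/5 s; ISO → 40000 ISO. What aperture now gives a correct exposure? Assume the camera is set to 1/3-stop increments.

Scene light: 2 1/3 stops brighter.
Shutter speed: 1/15 → 1/13 → 1/10 → 1/8 → 1/6 → 1/5 — 1 2/3 stops slower (brighter).
ISO: 20000 → 25600 → 32000 → 40000 — 1 stop raised (brighter).
Net so far: 5 stops brighter. Aperture: f/1.8 → f/2 → f/2.2 → f/2.5 → f/2.8 → f/3.2 → f/3.5 → f/4 → f/4.5 → f/5 → f/5.6 → f/6.3 → f/7.1 → f/8 → f/9 → f/10.

f/10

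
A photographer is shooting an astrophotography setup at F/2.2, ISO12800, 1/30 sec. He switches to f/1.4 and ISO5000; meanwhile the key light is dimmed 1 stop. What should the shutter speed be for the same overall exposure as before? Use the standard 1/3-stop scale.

Scene light: 1 stop darker.
Aperture: f/2.2 → f/2 → f/1.8 → f/1.6 → f/1.4 — 1 1/3 stops larger aperture (brighter).
ISO: 12800 → 10000 → 8000 → 6400 → 5000 — 1 1/3 stops lower (darker).
Net so far: 1 stop darker. Shutter speed: 1/30 → 1/25 → 1/20 → 1/15.

1/15s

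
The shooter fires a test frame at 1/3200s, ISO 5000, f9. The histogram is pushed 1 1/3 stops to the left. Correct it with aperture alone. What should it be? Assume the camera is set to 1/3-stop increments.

f/5.6

Underexposed by 1 1/3 stops → need 1 1/3 stops brighter.
Aperture: f/9 → f/8 → f/7.1 → f/6.3 → f/5.6.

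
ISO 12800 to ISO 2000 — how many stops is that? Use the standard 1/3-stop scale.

2 2/3 stops

12800 → 10000 → 8000 → 6400 → 5000 → 4000 → 3200 → 2500 → 2000 — count the steps: 8 third-stops = 2 2/3 stops.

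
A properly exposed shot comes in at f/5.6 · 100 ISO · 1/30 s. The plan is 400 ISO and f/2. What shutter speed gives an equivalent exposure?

1/1000s

ISO: 100 → 200 → 400 — 2 stops raised (brighter).
Aperture: f/5.6 → f/4 → f/2.8 → f/2 — 3 stops opened up (brighter).
Net change so far: 5 stops brighter. Offset with the shutter speed: 1/30 → 1/60 → 1/125 → 1/250 → 1/500 → 1/1000.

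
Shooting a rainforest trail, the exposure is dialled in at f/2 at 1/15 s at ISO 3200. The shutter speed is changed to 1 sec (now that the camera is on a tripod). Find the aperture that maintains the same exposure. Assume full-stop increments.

f/8

Shutter speed: 1/15 → 1/8 → 1/4 → 1/2 → 1 — 4 stops slower (brighter).
Need 4 stops darker from the aperture: f/2 → f/2.8 → f/4 → f/5.6 → f/8.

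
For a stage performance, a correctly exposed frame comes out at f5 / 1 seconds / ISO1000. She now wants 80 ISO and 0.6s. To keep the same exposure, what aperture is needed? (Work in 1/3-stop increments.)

f/1.1

ISO: 1000 → 800 → 640 → 500 → 400 → 320 → 250 → 200 → 160 → 125 → 100 → 80 — 3 2/3 stops dropped (darker).
Shutter speed: 1 → 0.8 → 0.6 — 2/3 stop faster (darker).
Net change so far: 4 1/3 stops darker. Offset with the aperture: f/5 → f/4.5 → f/4 → f/3.5 → f/3.2 → f/2.8 → f/2.5 → f/2.2 → f/2 → f/1.8 → f/1.6 → f/1.4 → f/1.2 → f/1.1.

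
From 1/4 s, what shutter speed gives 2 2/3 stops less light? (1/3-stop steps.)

1/25s

Shutter speed: 1/4 → 1/5 → 1/6 → 1/8 → 1/10 → 1/13 → 1/15 → 1/20 → 1/25 — 2 2/3 stops faster (darker).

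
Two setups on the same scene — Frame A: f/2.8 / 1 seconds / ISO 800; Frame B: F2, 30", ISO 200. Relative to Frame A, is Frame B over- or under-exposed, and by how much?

Aperture: f/2.8 → f/2 — 1 stop wider (brighter).
Shutter speed: 1 → 2 → 4 → 8 → 15 → 30 — 5 stops slower (brighter).
ISO: 800 → 400 → 200 — 2 stops lower (darker).
Net: +1 +5 −2 = +4 stops.

4 stops brighter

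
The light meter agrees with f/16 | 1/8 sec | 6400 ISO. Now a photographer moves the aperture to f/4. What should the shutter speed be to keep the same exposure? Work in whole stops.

Aperture: f/16 → f/11 → f/8 → f/5.6 → f/4 — 4 stops wider (brighter).
Need 4 stops darker from the shutter speed: 1/8 → 1/15 → 1/30 → 1/60 → 1/125.

1/125s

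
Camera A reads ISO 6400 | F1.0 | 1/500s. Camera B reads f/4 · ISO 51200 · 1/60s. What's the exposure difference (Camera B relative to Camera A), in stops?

Aperture: f/1.0 → f/1.4 → f/2 → f/2.8 → f/4 — 4 stops narrower (darker).
Shutter speed: 1/500 → 1/250 → 1/125 → 1/60 — 3 stops slower (brighter).
ISO: 6400 → 12800 → 25600 → 51200 — 3 stops raised (brighter).
Net: −4 +3 +3 = +2 stops.

2 stops brighter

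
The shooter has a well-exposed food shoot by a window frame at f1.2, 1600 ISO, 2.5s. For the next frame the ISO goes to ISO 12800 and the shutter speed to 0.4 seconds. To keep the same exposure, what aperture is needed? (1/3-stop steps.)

f/1.4

ISO: 1600 → 2000 → 2500 → 3200 → 4000 → 5000 → 6400 → 8000 → 10000 → 12800 — 3 stops raised (brighter).
Shutter speed: 2.5 → 2 → 1.6 → 1.3 → 1 → 0.8 → 0.6 → 0.5 → 0.4 — 2 2/3 stops faster (darker).
Net change so far: 1/3 stop brighter. Offset with the aperture: f/1.2 → f/1.4.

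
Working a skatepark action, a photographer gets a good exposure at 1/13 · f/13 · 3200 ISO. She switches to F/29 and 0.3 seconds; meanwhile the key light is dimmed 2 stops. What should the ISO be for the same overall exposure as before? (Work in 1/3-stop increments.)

Scene light: 2 stops darker.
Aperture: f/13 → f/14 → f/16 → f/18 → f/20 → f/22 → f/25 → f/29 — 2 1/3 stops narrower (darker).
Shutter speed: 1/13 → 1/10 → 1/8 → 1/6 → 1/5 → 1/4 → 0.3 — 2 stops slower (brighter).
Net so far: 2 1/3 stops darker. ISO: 3200 → 4000 → 5000 → 6400 → 8000 → 10000 → 12800 → 16000.

ISO 16000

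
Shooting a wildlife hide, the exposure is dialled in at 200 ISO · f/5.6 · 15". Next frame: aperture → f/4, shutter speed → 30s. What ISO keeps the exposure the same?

ISO 50

Aperture: f/5.6 → f/4 — 1 stop opened up (brighter).
Shutter speed: 15 → 30 — 1 stop longer (brighter).
Net change so far: 2 stops brighter. Offset with the ISO: 200 → 100 → 50.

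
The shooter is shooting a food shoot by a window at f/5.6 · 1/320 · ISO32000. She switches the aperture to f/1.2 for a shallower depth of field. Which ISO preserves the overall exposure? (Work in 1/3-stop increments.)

Aperture: f/5.6 → f/5 → f/4.5 → f/4 → f/3.5 → f/3.2 → f/2.8 → f/2.5 → f/2.2 → f/2 → f/1.8 → f/1.6 → f/1.4 → f/1.2 — 4 1/3 stops larger aperture (brighter).
Need 4 1/3 stops darker from the ISO: 32000 → 25600 → 20000 → 16000 → 12800 → 10000 → 8000 → 6400 → 5000 → 4000 → 3200 → 2500 → 2000 → 1600.

ISO 1600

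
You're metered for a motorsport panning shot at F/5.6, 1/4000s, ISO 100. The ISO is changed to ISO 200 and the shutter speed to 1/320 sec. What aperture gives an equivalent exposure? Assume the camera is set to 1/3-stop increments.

ISO: 100 → 125 → 160 → 200 — 1 stop higher (brighter).
Shutter speed: 1/4000 → 1/3200 → 1/2500 → 1/2000 → 1/1600 → 1/1250 → 1/1000 → 1/800 → 1/640 → 1/500 → 1/400 → 1/320 — 3 2/3 stops slower (brighter).
Net change so far: 4 2/3 stops brighter. Offset with the aperture: f/5.6 → f/6.3 → f/7.1 → f/8 → f/9 → f/10 → f/11 → f/13 → f/14 → f/16 → f/18 → f/20 → f/22 → f/25 → f/29.

f/29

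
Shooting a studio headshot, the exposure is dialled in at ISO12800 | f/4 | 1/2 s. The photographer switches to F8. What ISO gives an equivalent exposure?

ISO 51200

Aperture: f/4 → f/5.6 → f/8 — 2 stops narrower (darker).
Need 2 stops brighter from the ISO: 12800 → 25600 → 51200.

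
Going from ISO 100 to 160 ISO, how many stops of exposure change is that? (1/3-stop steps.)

100 → 125 → 160 — count the steps: 2 third-stops = 2/3 stop.

2/3 stop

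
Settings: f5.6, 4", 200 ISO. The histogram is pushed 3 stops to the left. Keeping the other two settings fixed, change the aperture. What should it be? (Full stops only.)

Underexposed by 3 stops → need 3 stops brighter.
Aperture: f/5.6 → f/4 → f/2.8 → f/2.

f/2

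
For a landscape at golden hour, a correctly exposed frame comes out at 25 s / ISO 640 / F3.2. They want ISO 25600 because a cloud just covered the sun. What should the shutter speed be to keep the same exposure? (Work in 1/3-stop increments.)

0.6 s

ISO: 640 → 800 → 1000 → 1250 → 1600 → 2000 → 2500 → 3200 → 4000 → 5000 → 6400 → 8000 → 10000 → 12800 → 16000 → 20000 → 25600 — 5 1/3 stops higher (brighter).
Need 5 1/3 stops darker from the shutter speed: 25 → 20 → 15 → 13 → 10 → 8 → 6 → 5 → 4 → 3.2 → 2.5 → 2 → 1.6 → 1.3 → 1 → 0.8 → 0.6.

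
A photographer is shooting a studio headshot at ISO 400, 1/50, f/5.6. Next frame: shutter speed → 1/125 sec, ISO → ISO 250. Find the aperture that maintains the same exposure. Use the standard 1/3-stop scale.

Shutter speed: 1/50 → 1/60 → 1/80 → 1/100 → 1/125 — 1 1/3 stops shorter (darker).
ISO: 400 → 320 → 250 — 2/3 stop dropped (darker).
Net change so far: 2 stops darker. Offset with the aperture: f/5.6 → f/5 → f/4.5 → f/4 → f/3.5 → f/3.2 → f/2.8.

f/2.8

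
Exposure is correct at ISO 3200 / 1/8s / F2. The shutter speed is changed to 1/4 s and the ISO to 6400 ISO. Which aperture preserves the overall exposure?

Shutter speed: 1/8 → 1/4 — 1 stop slower (brighter).
ISO: 3200 → 6400 — 1 stop higher (brighter).
Net change so far: 2 stops brighter. Offset with the aperture: f/2 → f/2.8 → f/4.

f/4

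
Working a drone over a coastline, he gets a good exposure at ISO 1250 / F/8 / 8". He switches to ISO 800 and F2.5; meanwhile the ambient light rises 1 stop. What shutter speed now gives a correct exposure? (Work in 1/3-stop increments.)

Scene light: 1 stop brighter.
ISO: 1250 → 1000 → 800 — 2/3 stop dropped (darker).
Aperture: f/8 → f/7.1 → f/6.3 → f/5.6 → f/5 → f/4.5 → f/4 → f/3.5 → f/3.2 → f/2.8 → f/2.5 — 3 1/3 stops opened up (brighter).
Net so far: 3 2/3 stops brighter. Shutter speed: 8 → 6 → 5 → 4 → 3.2 → 2.5 → 2 → 1.6 → 1.3 → 1 → 0.8 → 0.6.

0.6 s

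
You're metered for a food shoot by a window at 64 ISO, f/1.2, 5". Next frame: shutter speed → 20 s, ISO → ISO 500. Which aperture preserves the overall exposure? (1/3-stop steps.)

Shutter speed: 5 → 6 → 8 → 10 → 13 → 15 → 20 — 2 stops longer (brighter).
ISO: 64 → 80 → 100 → 125 → 160 → 200 → 250 → 320 → 400 → 500 — 3 stops higher (brighter).
Net change so far: 5 stops brighter. Offset with the aperture: f/1.2 → f/1.4 → f/1.6 → f/1.8 → f/2 → f/2.2 → f/2.5 → f/2.8 → f/3.2 → f/3.5 → f/4 → f/4.5 → f/5 → f/5.6 → f/6.3 → f/7.1.

f/7.1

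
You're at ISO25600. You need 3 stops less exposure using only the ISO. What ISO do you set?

ISO 3200

ISO: 25600 → 12800 → 6400 → 3200 — 3 stops lower (darker).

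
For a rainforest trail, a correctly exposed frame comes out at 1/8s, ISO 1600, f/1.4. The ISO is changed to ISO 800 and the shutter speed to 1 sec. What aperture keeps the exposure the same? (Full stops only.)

ISO: 1600 → 800 — 1 stop dropped (darker).
Shutter speed: 1/8 → 1/4 → 1/2 → 1 — 3 stops longer (brighter).
Net change so far: 2 stops brighter. Offset with the aperture: f/1.4 → f/2 → f/2.8.

f/2.8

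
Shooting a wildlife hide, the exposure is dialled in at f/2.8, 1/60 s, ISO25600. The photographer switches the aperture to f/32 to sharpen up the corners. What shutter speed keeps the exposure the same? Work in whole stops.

Aperture: f/2.8 → f/4 → f/5.6 → f/8 → f/11 → f/16 → f/22 → f/32 — 7 stops stopped down (darker).
Need 7 stops brighter from the shutter speed: 1/60 → 1/30 → 1/15 → 1/8 → 1/4 → 1/2 → 1 → 2.

2 s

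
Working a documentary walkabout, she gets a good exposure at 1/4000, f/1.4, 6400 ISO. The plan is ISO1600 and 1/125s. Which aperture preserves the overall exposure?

f/4

ISO: 6400 → 3200 → 1600 — 2 stops lower (darker).
Shutter speed: 1/4000 → 1/2000 → 1/1000 → 1/500 → 1/250 → 1/125 — 5 stops longer (brighter).
Net change so far: 3 stops brighter. Offset with the aperture: f/1.4 → f/2 → f/2.8 → f/4.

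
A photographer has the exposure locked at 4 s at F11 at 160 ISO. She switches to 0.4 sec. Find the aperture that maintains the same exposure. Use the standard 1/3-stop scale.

f/3.5

Shutter speed: 4 → 3.2 → 2.5 → 2 → 1.6 → 1.3 → 1 → 0.8 → 0.6 → 0.5 → 0.4 — 3 1/3 stops shorter (darker).
Need 3 1/3 stops brighter from the aperture: f/11 → f/10 → f/9 → f/8 → f/7.1 → f/6.3 → f/5.6 → f/5 → f/4.5 → f/4 → f/3.5.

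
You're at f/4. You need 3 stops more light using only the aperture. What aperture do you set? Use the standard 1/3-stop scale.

Aperture: f/4 → f/3.5 → f/3.2 → f/2.8 → f/2.5 → f/2.2 → f/2 → f/1.8 → f/1.6 → f/1.4 — 3 stops opened up (brighter).

f/1.4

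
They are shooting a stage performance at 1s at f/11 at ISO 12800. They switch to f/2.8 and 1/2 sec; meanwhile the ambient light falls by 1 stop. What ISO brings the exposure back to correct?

ISO 3200

Scene light: 1 stop darker.
Aperture: f/11 → f/8 → f/5.6 → f/4 → f/2.8 — 4 stops opened up (brighter).
Shutter speed: 1 → 1/2 — 1 stop shorter (darker).
Net so far: 2 stops brighter. ISO: 12800 → 6400 → 3200.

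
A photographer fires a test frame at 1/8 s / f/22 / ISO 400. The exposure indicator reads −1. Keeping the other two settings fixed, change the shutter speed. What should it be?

1/4s

Underexposed by 1 stop → need 1 stop brighter.
Shutter speed: 1/8 → 1/4.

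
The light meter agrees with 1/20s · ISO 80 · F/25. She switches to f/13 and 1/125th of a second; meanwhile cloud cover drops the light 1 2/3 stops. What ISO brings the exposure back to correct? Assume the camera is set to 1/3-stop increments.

ISO 400

Scene light: 1 2/3 stops darker.
Aperture: f/25 → f/22 → f/20 → f/18 → f/16 → f/14 → f/13 — 2 stops opened up (brighter).
Shutter speed: 1/20 → 1/25 → 1/30 → 1/40 → 1/50 → 1/60 → 1/80 → 1/100 → 1/125 — 2 2/3 stops faster (darker).
Net so far: 2 1/3 stops darker. ISO: 80 → 100 → 125 → 160 → 200 → 250 → 320 → 400.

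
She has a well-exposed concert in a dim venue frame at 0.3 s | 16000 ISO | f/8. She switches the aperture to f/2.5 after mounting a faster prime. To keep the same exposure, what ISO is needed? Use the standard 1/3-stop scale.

Aperture: f/8 → f/7.1 → f/6.3 → f/5.6 → f/5 → f/4.5 → f/4 → f/3.5 → f/3.2 → f/2.8 → f/2.5 — 3 1/3 stops opened up (brighter).
Need 3 1/3 stops darker from the ISO: 16000 → 12800 → 10000 → 8000 → 6400 → 5000 → 4000 → 3200 → 2500 → 2000 → 1600.

ISO 1600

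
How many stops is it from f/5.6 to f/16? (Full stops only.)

3 stops

f/5.6 → f/8 → f/11 → f/16 — count the steps: 3 stops.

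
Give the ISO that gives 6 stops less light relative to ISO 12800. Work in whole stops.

ISO 200

ISO: 12800 → 6400 → 3200 → 1600 → 800 → 400 → 200 — 6 stops dropped (darker).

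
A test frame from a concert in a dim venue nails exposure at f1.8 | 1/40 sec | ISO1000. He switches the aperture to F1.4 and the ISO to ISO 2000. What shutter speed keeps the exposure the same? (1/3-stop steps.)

1/125s

Aperture: f/1.8 → f/1.6 → f/1.4 — 2/3 stop opened up (brighter).
ISO: 1000 → 1250 → 1600 → 2000 — 1 stop raised (brighter).
Net change so far: 1 2/3 stops brighter. Offset with the shutter speed: 1/40 → 1/50 → 1/60 → 1/80 → 1/100 → 1/125.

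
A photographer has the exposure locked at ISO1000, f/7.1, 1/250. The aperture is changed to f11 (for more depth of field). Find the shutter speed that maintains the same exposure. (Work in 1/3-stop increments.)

Aperture: f/7.1 → f/8 → f/9 → f/10 → f/11 — 1 1/3 stops smaller aperture (darker).
Need 1 1/3 stops brighter from the shutter speed: 1/250 → 1/200 → 1/160 → 1/125 → 1/100.

1/100s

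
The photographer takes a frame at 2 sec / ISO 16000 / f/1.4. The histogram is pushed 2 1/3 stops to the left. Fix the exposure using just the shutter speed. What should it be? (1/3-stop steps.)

Underexposed by 2 1/3 stops → need 2 1/3 stops brighter.
Shutter speed: 2 → 2.5 → 3.2 → 4 → 5 → 6 → 8 → 10.

10 s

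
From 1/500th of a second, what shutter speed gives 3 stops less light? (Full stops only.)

1/4000s

Shutter speed: 1/500 → 1/1000 → 1/2000 → 1/4000 — 3 stops faster (darker).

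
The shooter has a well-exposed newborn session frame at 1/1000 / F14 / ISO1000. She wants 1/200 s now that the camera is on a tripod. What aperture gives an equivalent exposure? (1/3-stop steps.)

Shutter speed: 1/1000 → 1/800 → 1/640 → 1/500 → 1/400 → 1/320 → 1/250 → 1/200 — 2 1/3 stops longer (brighter).
Need 2 1/3 stops darker from the aperture: f/14 → f/16 → f/18 → f/20 → f/22 → f/25 → f/29 → f/32.

f/32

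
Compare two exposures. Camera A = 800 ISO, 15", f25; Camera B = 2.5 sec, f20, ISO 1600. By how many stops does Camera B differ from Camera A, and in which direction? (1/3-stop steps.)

Aperture: f/25 → f/22 → f/20 — 2/3 stop wider (brighter).
Shutter speed: 15 → 13 → 10 → 8 → 6 → 5 → 4 → 3.2 → 2.5 — 2 2/3 stops shorter (darker).
ISO: 800 → 1000 → 1250 → 1600 — 1 stop raised (brighter).
Net: +2/3 −2 2/3 +1 = −1 stop.

1 stop darker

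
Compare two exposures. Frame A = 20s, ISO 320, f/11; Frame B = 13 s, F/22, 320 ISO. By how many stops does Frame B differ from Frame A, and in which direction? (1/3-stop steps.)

Aperture: f/11 → f/13 → f/14 → f/16 → f/18 → f/20 → f/22 — 2 stops narrower (darker).
Shutter speed: 20 → 15 → 13 — 2/3 stop faster (darker).
ISO: unchanged.
Net: −2 −2/3 = −2 2/3 stops.

2 2/3 stops darker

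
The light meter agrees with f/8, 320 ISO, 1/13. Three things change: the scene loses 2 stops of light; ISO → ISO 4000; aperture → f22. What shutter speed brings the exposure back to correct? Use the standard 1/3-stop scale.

Scene light: 2 stops darker.
ISO: 320 → 400 → 500 → 640 → 800 → 1000 → 1250 → 1600 → 2000 → 2500 → 3200 → 4000 — 3 2/3 stops raised (brighter).
Aperture: f/8 → f/9 → f/10 → f/11 → f/13 → f/14 → f/16 → f/18 → f/20 → f/22 — 3 stops stopped down (darker).
Net so far: 1 1/3 stops darker. Shutter speed: 1/13 → 1/10 → 1/8 → 1/6 → 1/5.

1/5s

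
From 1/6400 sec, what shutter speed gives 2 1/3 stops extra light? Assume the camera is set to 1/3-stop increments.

1/1250s

Shutter speed: 1/6400 → 1/5000 → 1/4000 → 1/3200 → 1/2500 → 1/2000 → 1/1600 → 1/1250 — 2 1/3 stops longer (brighter).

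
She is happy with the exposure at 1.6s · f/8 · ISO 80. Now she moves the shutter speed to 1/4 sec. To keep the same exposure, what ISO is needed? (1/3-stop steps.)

ISO 500

Shutter speed: 1.6 → 1.3 → 1 → 0.8 → 0.6 → 0.5 → 0.4 → 0.3 → 1/4 — 2 2/3 stops shorter (darker).
Need 2 2/3 stops brighter from the ISO: 80 → 100 → 125 → 160 → 200 → 250 → 320 → 400 → 500.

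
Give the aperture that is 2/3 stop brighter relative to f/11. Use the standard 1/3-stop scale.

f/9

Aperture: f/11 → f/10 → f/9 — 2/3 stop opened up (brighter).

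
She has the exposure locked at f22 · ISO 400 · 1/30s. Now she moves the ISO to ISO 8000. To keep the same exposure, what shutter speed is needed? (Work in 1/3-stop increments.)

ISO: 400 → 500 → 640 → 800 → 1000 → 1250 → 1600 → 2000 → 2500 → 3200 → 4000 → 5000 → 6400 → 8000 — 4 1/3 stops higher (brighter).
Need 4 1/3 stops darker from the shutter speed: 1/30 → 1/40 → 1/50 → 1/60 → 1/80 → 1/100 → 1/125 → 1/160 → 1/200 → 1/250 → 1/320 → 1/400 → 1/500 → 1/640.

1/640s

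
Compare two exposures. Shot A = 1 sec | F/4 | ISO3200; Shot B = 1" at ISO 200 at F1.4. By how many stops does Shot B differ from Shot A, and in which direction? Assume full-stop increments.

1 stop darker

Aperture: f/4 → f/2.8 → f/2 → f/1.4 — 3 stops larger aperture (brighter).
Shutter speed: unchanged.
ISO: 3200 → 1600 → 800 → 400 → 200 — 4 stops lower (darker).
Net: +3 −4 = −1 stop.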